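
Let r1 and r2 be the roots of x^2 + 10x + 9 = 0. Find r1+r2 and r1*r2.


For ax^2+bx+c=0: sum = -b/a, product = c/a.
a=1, b=10, c=9
Sum = -(10)/1 = -10
Product = (9)/1 = 9


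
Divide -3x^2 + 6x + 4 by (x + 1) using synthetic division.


Synthetic division with c = -1. Coefficients: -3, 6, 4
Bring down -3.
  -3 * -1 = 3; 3 + 6 = 9
  9 * -1 = -9; -9 + 4 = -5
Quotient: -3x + 9, Remainder: -5


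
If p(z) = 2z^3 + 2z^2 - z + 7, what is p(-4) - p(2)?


p(-4) = -85
p(2) = 29
p(-4) - p(2) = -85 - 29 = -114


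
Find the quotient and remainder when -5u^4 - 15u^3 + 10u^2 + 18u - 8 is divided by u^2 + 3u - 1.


(-5u^4 - 15u^3 + 10u^2 + 18u - 8) / (u^2 + 3u - 1)
Step 1: -5u^2 * (u^2 + 3u - 1) = -5u^4 - 15u^3 + 5u^2; subtract.
Step 2: 0 * (u^2 + 3u - 1) = 0; subtract.
Step 3: 5 * (u^2 + 3u - 1) = 5u^2 + 15u - 5; subtract.
Quotient: -5u^2 + 5, Remainder: 3u - 3


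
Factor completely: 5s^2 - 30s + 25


Roots satisfy r1 + r2 = -b/a = 6 and r1*r2 = c/a = 5.
So r1 = 5, r2 = 1.
5s^2 - 30s + 25 = 5(s - r1)(s - r2) = 5(s - 5)(s - 1)


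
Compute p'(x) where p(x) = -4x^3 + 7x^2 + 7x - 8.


Apply the power rule term by term:
  d/dx(-4x^3) = -12x^2
  d/dx(7x^2) = 14x
  d/dx(7x) = 7
  d/dx(-8) = 0
p'(x) = -12x^2 + 14x + 7


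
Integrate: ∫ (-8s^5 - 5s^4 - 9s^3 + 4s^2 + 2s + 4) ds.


Reverse power rule on each term:
  ∫ -8s^5 ds = -(4/3)s^6
  ∫ -5s^4 ds = -s^5
  ∫ -9s^3 ds = -(9/4)s^4
  ∫ 4s^2 ds = (4/3)s^3
  ∫ 2s ds = s^2
  ∫ 4 ds = 4s
F(s) = -(4/3)s^6 - s^5 - (9/4)s^4 + (4/3)s^3 + s^2 + 4s + C


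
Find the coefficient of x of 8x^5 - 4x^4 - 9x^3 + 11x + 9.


Read off the coefficient of x: 11


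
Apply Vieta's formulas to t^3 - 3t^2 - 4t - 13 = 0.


Monic cubic t^3+bt^2+ct+d=0: sum=-b, pairwise sum=c, product=-d.
b=-3, c=-4, d=-13
r1+r2+r3 = 3
r1r2+r1r3+r2r3 = -4
r1r2r3 = 13


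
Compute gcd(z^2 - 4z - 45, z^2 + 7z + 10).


Factor each:
  z^2 - 4z - 45 = (z + 5)(z - 9)
  z^2 + 7z + 10 = (z + 5)(z + 2)
Common monic factor: z + 5


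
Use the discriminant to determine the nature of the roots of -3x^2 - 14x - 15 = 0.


D = b^2 - 4ac = (-14)^2 - 4(-3)(-15) = 196 - 180 = 16
Since D > 0: two distinct rational roots


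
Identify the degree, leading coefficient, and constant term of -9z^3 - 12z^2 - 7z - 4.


Highest power of z is 3, with coefficient -9. Constant term is -4.
Degree = 3, leading coefficient = -9, constant term = -4


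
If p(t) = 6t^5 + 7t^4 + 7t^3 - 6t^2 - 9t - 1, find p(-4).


Using direct substitution:
  6 * (-4)^5 = -6144
  7 * (-4)^4 = 1792
  7 * (-4)^3 = -448
  -6 * (-4)^2 = -96
  -9 * (-4)^1 = 36
  constant: -1
Sum = -6144 + 1792 - 448 - 96 + 36 - 1 = -4861


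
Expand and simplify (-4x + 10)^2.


Expand (-4x + 10)^2 by repeated multiplication:
= 16x^2 - 80x + 100


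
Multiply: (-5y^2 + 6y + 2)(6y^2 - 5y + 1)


Distribute each term of the first polynomial:
  (-5y^2)(6y^2 - 5y + 1) = -30y^4 + 25y^3 - 5y^2
  (6y)(6y^2 - 5y + 1) = 36y^3 - 30y^2 + 6y
  (2)(6y^2 - 5y + 1) = 12y^2 - 10y + 2
Sum: -30y^4 + 61y^3 - 23y^2 - 4y + 2


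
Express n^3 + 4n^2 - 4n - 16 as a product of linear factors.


Try integer roots (divisors of -16). n=-2: p(-2)=0.
Divide out (n + 2): quotient is n^2 + 2n - 8.
Factor the quadratic: (n + 4)(n - 2)
Result: (n + 2)(n + 4)(n - 2)


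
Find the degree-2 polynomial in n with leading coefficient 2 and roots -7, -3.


p(n) = 2(n + 7)(n + 3)
Expand: 2n^2 + 20n + 42


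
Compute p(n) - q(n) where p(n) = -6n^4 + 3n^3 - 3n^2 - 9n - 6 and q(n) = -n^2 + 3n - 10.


Distribute the minus sign:
  (-6n^4 + 3n^3 - 3n^2 - 9n - 6)
- (-n^2 + 3n - 10)
Negate second polynomial: n^2 - 3n + 10
Add: -6n^4 + 3n^3 - 2n^2 - 12n + 4


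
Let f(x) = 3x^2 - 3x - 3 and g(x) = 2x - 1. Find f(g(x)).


Substitute g(x) into f:
f(g(x)) = 3*(2x - 1)^2 + (-3)*(2x - 1) + (-3)
(2x - 1)^2 = 4x^2 - 4x + 1
Expand and combine: 12x^2 - 18x + 3


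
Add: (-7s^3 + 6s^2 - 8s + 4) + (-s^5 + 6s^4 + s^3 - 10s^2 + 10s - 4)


Align terms by degree and add:
  -7s^3 + 6s^2 - 8s + 4
  -s^5 + 6s^4 + s^3 - 10s^2 + 10s - 4
= -s^5 + 6s^4 - 6s^3 - 4s^2 + 2s


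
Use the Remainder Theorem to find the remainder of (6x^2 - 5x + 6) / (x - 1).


By the Remainder Theorem, the remainder equals p(1):
  6*(1)^2 = 6
  -5*(1)^1 = -5
  constant: 6
Sum: 6 - 5 + 6 = 7


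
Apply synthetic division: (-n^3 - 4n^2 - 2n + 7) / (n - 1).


Synthetic division with c = 1. Coefficients: -1, -4, -2, 7
Bring down -1.
  -1 * 1 = -1; -1 - 4 = -5
  -5 * 1 = -5; -5 - 2 = -7
  -7 * 1 = -7; -7 + 7 = 0
Quotient: -n^2 - 5n - 7, Remainder: 0


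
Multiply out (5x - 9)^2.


Expand (5x - 9)^2 by repeated multiplication:
= 25x^2 - 90x + 81


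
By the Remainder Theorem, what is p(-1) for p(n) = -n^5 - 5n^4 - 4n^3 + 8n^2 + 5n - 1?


By the Remainder Theorem, the remainder equals p(-1):
  -1*(-1)^5 = 1
  -5*(-1)^4 = -5
  -4*(-1)^3 = 4
  8*(-1)^2 = 8
  5*(-1)^1 = -5
  constant: -1
Sum: 1 - 5 + 4 + 8 - 5 - 1 = 2


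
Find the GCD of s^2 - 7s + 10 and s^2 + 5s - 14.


Factor each:
  s^2 - 7s + 10 = (s - 2)(s - 5)
  s^2 + 5s - 14 = (s - 2)(s + 7)
Common monic factor: s - 2


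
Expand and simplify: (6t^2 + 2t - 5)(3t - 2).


Distribute each term of the first polynomial:
  (6t^2)(3t - 2) = 18t^3 - 12t^2
  (2t)(3t - 2) = 6t^2 - 4t
  (-5)(3t - 2) = -15t + 10
Sum: 18t^3 - 6t^2 - 19t + 10


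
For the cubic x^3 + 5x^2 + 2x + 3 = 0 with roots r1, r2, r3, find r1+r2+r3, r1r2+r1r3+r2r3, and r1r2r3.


Monic cubic x^3+bx^2+cx+d=0: sum=-b, pairwise sum=c, product=-d.
b=5, c=2, d=3
r1+r2+r3 = -5
r1r2+r1r3+r2r3 = 2
r1r2r3 = -3


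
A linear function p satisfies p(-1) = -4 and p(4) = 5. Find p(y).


p(y) = my + b. Using p(-1)=-4, p(4)=5:
m = (-4 - 5)/(-1 - 4) = -9/-5 = 9/5
b = -4 - m*(-1) = -4 + 9/5 = -11/5
p(y) = (9/5)y - (11/5)


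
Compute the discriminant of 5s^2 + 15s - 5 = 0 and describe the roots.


D = b^2 - 4ac = (15)^2 - 4(5)(-5) = 225 + 100 = 325
Since D > 0: two distinct irrational roots


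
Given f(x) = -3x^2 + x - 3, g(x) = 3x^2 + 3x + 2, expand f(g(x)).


Substitute g(x) into f:
f(g(x)) = -3*(3x^2 + 3x + 2)^2 + 1*(3x^2 + 3x + 2) + (-3)
(3x^2 + 3x + 2)^2 = 9x^4 + 18x^3 + 21x^2 + 12x + 4
Expand and combine: -27x^4 - 54x^3 - 60x^2 - 33x - 13


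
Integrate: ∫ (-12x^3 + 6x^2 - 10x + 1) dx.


Reverse power rule on each term:
  ∫ -12x^3 dx = -3x^4
  ∫ 6x^2 dx = 2x^3
  ∫ -10x dx = -5x^2
  ∫ 1 dx = x
F(x) = -3x^4 + 2x^3 - 5x^2 + x + C


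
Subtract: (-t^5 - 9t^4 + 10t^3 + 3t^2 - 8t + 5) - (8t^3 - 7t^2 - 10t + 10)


Distribute the minus sign:
  (-t^5 - 9t^4 + 10t^3 + 3t^2 - 8t + 5)
- (8t^3 - 7t^2 - 10t + 10)
Negate second polynomial: -8t^3 + 7t^2 + 10t - 10
Add: -t^5 - 9t^4 + 2t^3 + 10t^2 + 2t - 5


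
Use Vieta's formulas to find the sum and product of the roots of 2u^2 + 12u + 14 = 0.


For au^2+bu+c=0: sum = -b/a, product = c/a.
a=2, b=12, c=14
Sum = -(12)/2 = -6
Product = (14)/2 = 7


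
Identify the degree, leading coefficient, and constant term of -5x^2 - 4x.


Highest power of x is 2, with coefficient -5. Constant term is 0.
Degree = 2, leading coefficient = -5, constant term = 0


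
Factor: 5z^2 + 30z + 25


Roots satisfy r1 + r2 = -b/a = -6 and r1*r2 = c/a = 5.
So r1 = -5, r2 = -1.
5z^2 + 30z + 25 = 5(z - r1)(z - r2) = 5(z + 5)(z + 1)


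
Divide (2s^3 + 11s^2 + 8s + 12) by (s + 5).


(2s^3 + 11s^2 + 8s + 12) / (s + 5)
Step 1: 2s^2 * (s + 5) = 2s^3 + 10s^2; subtract.
Step 2: s * (s + 5) = s^2 + 5s; subtract.
Step 3: 3 * (s + 5) = 3s + 15; subtract.
Quotient: 2s^2 + s + 3, Remainder: -3


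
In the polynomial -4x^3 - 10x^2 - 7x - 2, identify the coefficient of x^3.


Read off the coefficient of x^3: -4


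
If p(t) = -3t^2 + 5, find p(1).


Using direct substitution:
  -3 * (1)^2 = -3
  0 * (1)^1 = 0
  constant: 5
Sum = -3 + 0 + 5 = 2


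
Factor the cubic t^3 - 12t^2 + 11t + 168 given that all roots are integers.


Try integer roots (divisors of 168). t=7: p(7)=0.
Divide out (t - 7): quotient is t^2 - 5t - 24.
Factor the quadratic: (t - 8)(t + 3)
Result: (t - 7)(t - 8)(t + 3)


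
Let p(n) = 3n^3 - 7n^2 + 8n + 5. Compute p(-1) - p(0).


p(-1) = -13
p(0) = 5
p(-1) - p(0) = -13 - 5 = -18


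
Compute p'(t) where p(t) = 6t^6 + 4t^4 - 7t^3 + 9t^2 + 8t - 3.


Apply the power rule term by term:
  d/dt(6t^6) = 36t^5
  d/dt(4t^4) = 16t^3
  d/dt(-7t^3) = -21t^2
  d/dt(9t^2) = 18t
  d/dt(8t) = 8
  d/dt(-3) = 0
p'(t) = 36t^5 + 16t^3 - 21t^2 + 18t + 8


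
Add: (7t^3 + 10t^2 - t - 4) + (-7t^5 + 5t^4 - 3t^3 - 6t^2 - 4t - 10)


Align terms by degree and add:
  7t^3 + 10t^2 - t - 4
  -7t^5 + 5t^4 - 3t^3 - 6t^2 - 4t - 10
= -7t^5 + 5t^4 + 4t^3 + 4t^2 - 5t - 14


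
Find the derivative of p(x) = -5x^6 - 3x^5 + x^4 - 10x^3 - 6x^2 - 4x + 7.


Apply the power rule term by term:
  d/dx(-5x^6) = -30x^5
  d/dx(-3x^5) = -15x^4
  d/dx(x^4) = 4x^3
  d/dx(-10x^3) = -30x^2
  d/dx(-6x^2) = -12x
  d/dx(-4x) = -4
  d/dx(7) = 0
p'(x) = -30x^5 - 15x^4 + 4x^3 - 30x^2 - 12x - 4


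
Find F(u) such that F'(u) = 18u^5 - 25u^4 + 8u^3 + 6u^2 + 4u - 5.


Reverse power rule on each term:
  ∫ 18u^5 du = 3u^6
  ∫ -25u^4 du = -5u^5
  ∫ 8u^3 du = 2u^4
  ∫ 6u^2 du = 2u^3
  ∫ 4u du = 2u^2
  ∫ -5 du = -5u
F(u) = 3u^6 - 5u^5 + 2u^4 + 2u^3 + 2u^2 - 5u + C


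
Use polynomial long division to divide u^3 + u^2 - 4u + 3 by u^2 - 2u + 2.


(u^3 + u^2 - 4u + 3) / (u^2 - 2u + 2)
Step 1: u * (u^2 - 2u + 2) = u^3 - 2u^2 + 2u; subtract.
Step 2: 3 * (u^2 - 2u + 2) = 3u^2 - 6u + 6; subtract.
Quotient: u + 3, Remainder: -3


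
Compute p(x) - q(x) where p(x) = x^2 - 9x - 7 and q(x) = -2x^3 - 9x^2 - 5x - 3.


Distribute the minus sign:
  (x^2 - 9x - 7)
- (-2x^3 - 9x^2 - 5x - 3)
Negate second polynomial: 2x^3 + 9x^2 + 5x + 3
Add: 2x^3 + 10x^2 - 4x - 4


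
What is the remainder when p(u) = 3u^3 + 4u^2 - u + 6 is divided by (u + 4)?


By the Remainder Theorem, the remainder equals p(-4):
  3*(-4)^3 = -192
  4*(-4)^2 = 64
  -1*(-4)^1 = 4
  constant: 6
Sum: -192 + 64 + 4 + 6 = -118


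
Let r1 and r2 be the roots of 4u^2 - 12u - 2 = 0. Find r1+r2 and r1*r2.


For au^2+bu+c=0: sum = -b/a, product = c/a.
a=4, b=-12, c=-2
Sum = -(-12)/4 = 3
Product = (-2)/4 = -1/2


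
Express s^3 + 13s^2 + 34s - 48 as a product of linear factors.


Try integer roots (divisors of -48). s=-8: p(-8)=0.
Divide out (s + 8): quotient is s^2 + 5s - 6.
Factor the quadratic: (s + 6)(s - 1)
Result: (s + 8)(s + 6)(s - 1)


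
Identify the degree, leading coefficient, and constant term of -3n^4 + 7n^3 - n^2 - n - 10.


Highest power of n is 4, with coefficient -3. Constant term is -10.
Degree = 4, leading coefficient = -3, constant term = -10


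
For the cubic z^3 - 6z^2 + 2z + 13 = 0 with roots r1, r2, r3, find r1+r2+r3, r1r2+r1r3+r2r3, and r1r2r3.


Monic cubic z^3+bz^2+cz+d=0: sum=-b, pairwise sum=c, product=-d.
b=-6, c=2, d=13
r1+r2+r3 = 6
r1r2+r1r3+r2r3 = 2
r1r2r3 = -13


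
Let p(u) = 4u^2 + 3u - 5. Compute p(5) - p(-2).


p(5) = 110
p(-2) = 5
p(5) - p(-2) = 110 - 5 = 105


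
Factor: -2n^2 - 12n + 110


Roots satisfy r1 + r2 = -b/a = -6 and r1*r2 = c/a = -55.
So r1 = 5, r2 = -11.
-2n^2 - 12n + 110 = -2(n - r1)(n - r2) = -2(n - 5)(n + 11)


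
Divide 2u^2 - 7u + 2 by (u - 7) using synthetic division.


Synthetic division with c = 7. Coefficients: 2, -7, 2
Bring down 2.
  2 * 7 = 14; 14 - 7 = 7
  7 * 7 = 49; 49 + 2 = 51
Quotient: 2u + 7, Remainder: 51


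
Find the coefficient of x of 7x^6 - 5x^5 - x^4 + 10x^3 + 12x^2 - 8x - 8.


Read off the coefficient of x: -8


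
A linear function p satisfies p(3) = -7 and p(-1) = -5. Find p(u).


p(u) = mu + b. Using p(3)=-7, p(-1)=-5:
m = (-7 + 5)/(3 + 1) = -2/4 = -1/2
b = -7 - m*(3) = -7 + 3/2 = -11/2
p(u) = -(1/2)u - (11/2)


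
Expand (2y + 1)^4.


Expand (2y + 1)^4 by repeated multiplication:
  (2y + 1)^2 = 4y^2 + 4y + 1
  (2y + 1)^3 = 8y^3 + 12y^2 + 6y + 1
= 16y^4 + 32y^3 + 24y^2 + 8y + 1


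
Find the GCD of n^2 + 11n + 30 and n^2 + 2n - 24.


Factor each:
  n^2 + 11n + 30 = (n + 6)(n + 5)
  n^2 + 2n - 24 = (n + 6)(n - 4)
Common monic factor: n + 6


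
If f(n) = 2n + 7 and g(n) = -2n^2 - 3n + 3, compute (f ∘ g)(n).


Substitute g(n) into f:
f(g(n)) = 2*(-2n^2 - 3n + 3) + 7
Expand and combine: -4n^2 - 6n + 13


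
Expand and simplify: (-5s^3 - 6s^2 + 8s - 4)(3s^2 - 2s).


Distribute each term of the first polynomial:
  (-5s^3)(3s^2 - 2s) = -15s^5 + 10s^4
  (-6s^2)(3s^2 - 2s) = -18s^4 + 12s^3
  (8s)(3s^2 - 2s) = 24s^3 - 16s^2
  (-4)(3s^2 - 2s) = -12s^2 + 8s
Sum: -15s^5 - 8s^4 + 36s^3 - 28s^2 + 8s


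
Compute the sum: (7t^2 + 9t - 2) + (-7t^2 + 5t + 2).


Align terms by degree and add:
  7t^2 + 9t - 2
  -7t^2 + 5t + 2
= 14t


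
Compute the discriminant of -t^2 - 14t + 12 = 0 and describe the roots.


D = b^2 - 4ac = (-14)^2 - 4(-1)(12) = 196 + 48 = 244
Since D > 0: two distinct irrational roots


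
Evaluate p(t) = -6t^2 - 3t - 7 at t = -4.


Using direct substitution:
  -6 * (-4)^2 = -96
  -3 * (-4)^1 = 12
  constant: -7
Sum = -96 + 12 - 7 = -91


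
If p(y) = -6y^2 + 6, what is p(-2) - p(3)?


p(-2) = -18
p(3) = -48
p(-2) - p(3) = -18 + 48 = 30


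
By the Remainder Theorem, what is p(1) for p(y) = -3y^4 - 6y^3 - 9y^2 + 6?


By the Remainder Theorem, the remainder equals p(1):
  -3*(1)^4 = -3
  -6*(1)^3 = -6
  -9*(1)^2 = -9
  0*(1)^1 = 0
  constant: 6
Sum: -3 - 6 - 9 + 0 + 6 = -12


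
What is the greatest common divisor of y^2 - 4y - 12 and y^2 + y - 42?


Factor each:
  y^2 - 4y - 12 = (y - 6)(y + 2)
  y^2 + y - 42 = (y - 6)(y + 7)
Common monic factor: y - 6


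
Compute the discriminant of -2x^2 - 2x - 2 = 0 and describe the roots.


D = b^2 - 4ac = (-2)^2 - 4(-2)(-2) = 4 - 16 = -12
Since D < 0: two complex conjugate roots (no real roots)


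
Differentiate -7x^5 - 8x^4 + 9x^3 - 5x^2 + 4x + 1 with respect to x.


Apply the power rule term by term:
  d/dx(-7x^5) = -35x^4
  d/dx(-8x^4) = -32x^3
  d/dx(9x^3) = 27x^2
  d/dx(-5x^2) = -10x
  d/dx(4x) = 4
  d/dx(1) = 0
p'(x) = -35x^4 - 32x^3 + 27x^2 - 10x + 4


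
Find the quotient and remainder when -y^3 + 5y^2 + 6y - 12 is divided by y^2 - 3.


(-y^3 + 5y^2 + 6y - 12) / (y^2 - 3)
Step 1: -y * (y^2 - 3) = -y^3 + 3y; subtract.
Step 2: 5 * (y^2 - 3) = 5y^2 - 15; subtract.
Quotient: -y + 5, Remainder: 3y + 3


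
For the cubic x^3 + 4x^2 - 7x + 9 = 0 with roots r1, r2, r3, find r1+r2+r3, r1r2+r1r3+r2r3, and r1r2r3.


Monic cubic x^3+bx^2+cx+d=0: sum=-b, pairwise sum=c, product=-d.
b=4, c=-7, d=9
r1+r2+r3 = -4
r1r2+r1r3+r2r3 = -7
r1r2r3 = -9


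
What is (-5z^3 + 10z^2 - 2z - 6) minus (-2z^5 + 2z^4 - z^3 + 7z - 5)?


Distribute the minus sign:
  (-5z^3 + 10z^2 - 2z - 6)
- (-2z^5 + 2z^4 - z^3 + 7z - 5)
Negate second polynomial: 2z^5 - 2z^4 + z^3 - 7z + 5
Add: 2z^5 - 2z^4 - 4z^3 + 10z^2 - 9z - 1


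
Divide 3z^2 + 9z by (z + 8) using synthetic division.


Synthetic division with c = -8. Coefficients: 3, 9, 0
Bring down 3.
  3 * -8 = -24; -24 + 9 = -15
  -15 * -8 = 120; 120 + 0 = 120
Quotient: 3z - 15, Remainder: 120


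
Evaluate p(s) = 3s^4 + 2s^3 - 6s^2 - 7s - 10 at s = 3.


Using direct substitution:
  3 * (3)^4 = 243
  2 * (3)^3 = 54
  -6 * (3)^2 = -54
  -7 * (3)^1 = -21
  constant: -10
Sum = 243 + 54 - 54 - 21 - 10 = 212


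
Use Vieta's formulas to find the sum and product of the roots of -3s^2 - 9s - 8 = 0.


For as^2+bs+c=0: sum = -b/a, product = c/a.
a=-3, b=-9, c=-8
Sum = -(-9)/-3 = -3
Product = (-8)/-3 = 8/3


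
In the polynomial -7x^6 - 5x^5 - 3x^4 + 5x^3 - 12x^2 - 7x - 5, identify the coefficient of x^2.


Read off the coefficient of x^2: -12


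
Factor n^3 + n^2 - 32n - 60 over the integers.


Try integer roots (divisors of -60). n=-5: p(-5)=0.
Divide out (n + 5): quotient is n^2 - 4n - 12.
Factor the quadratic: (n + 2)(n - 6)
Result: (n + 5)(n + 2)(n - 6)


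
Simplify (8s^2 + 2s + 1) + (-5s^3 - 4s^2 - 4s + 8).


Align terms by degree and add:
  8s^2 + 2s + 1
  -5s^3 - 4s^2 - 4s + 8
= -5s^3 + 4s^2 - 2s + 9


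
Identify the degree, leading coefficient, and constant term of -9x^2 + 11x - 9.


Highest power of x is 2, with coefficient -9. Constant term is -9.
Degree = 2, leading coefficient = -9, constant term = -9


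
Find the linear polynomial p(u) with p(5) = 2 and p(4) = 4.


p(u) = mu + b. Using p(5)=2, p(4)=4:
m = (2 - 4)/(5 - 4) = -2/1 = -2
b = 2 - m*(5) = 2 + 10 = 12
p(u) = -2u + 12


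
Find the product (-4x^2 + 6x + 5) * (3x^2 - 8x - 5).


Distribute each term of the first polynomial:
  (-4x^2)(3x^2 - 8x - 5) = -12x^4 + 32x^3 + 20x^2
  (6x)(3x^2 - 8x - 5) = 18x^3 - 48x^2 - 30x
  (5)(3x^2 - 8x - 5) = 15x^2 - 40x - 25
Sum: -12x^4 + 50x^3 - 13x^2 - 70x - 25


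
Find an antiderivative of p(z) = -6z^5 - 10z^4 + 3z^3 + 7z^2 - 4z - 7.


Reverse power rule on each term:
  ∫ -6z^5 dz = -z^6
  ∫ -10z^4 dz = -2z^5
  ∫ 3z^3 dz = (3/4)z^4
  ∫ 7z^2 dz = (7/3)z^3
  ∫ -4z dz = -2z^2
  ∫ -7 dz = -7z
F(z) = -z^6 - 2z^5 + (3/4)z^4 + (7/3)z^3 - 2z^2 - 7z + C


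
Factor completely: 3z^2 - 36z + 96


Roots satisfy r1 + r2 = -b/a = 12 and r1*r2 = c/a = 32.
So r1 = 4, r2 = 8.
3z^2 - 36z + 96 = 3(z - r1)(z - r2) = 3(z - 4)(z - 8)


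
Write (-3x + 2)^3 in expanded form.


Expand (-3x + 2)^3 by repeated multiplication:
  (-3x + 2)^2 = 9x^2 - 12x + 4
= -27x^3 + 54x^2 - 36x + 8


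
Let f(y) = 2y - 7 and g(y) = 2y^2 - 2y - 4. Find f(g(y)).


Substitute g(y) into f:
f(g(y)) = 2*(2y^2 - 2y - 4) + (-7)
Expand and combine: 4y^2 - 4y - 15


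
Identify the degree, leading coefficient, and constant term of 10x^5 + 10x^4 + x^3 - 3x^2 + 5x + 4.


Highest power of x is 5, with coefficient 10. Constant term is 4.
Degree = 5, leading coefficient = 10, constant term = 4


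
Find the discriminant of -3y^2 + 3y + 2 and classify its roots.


D = b^2 - 4ac = (3)^2 - 4(-3)(2) = 9 + 24 = 33
Since D > 0: two distinct irrational roots


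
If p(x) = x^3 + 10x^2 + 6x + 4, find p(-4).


Using direct substitution:
  1 * (-4)^3 = -64
  10 * (-4)^2 = 160
  6 * (-4)^1 = -24
  constant: 4
Sum = -64 + 160 - 24 + 4 = 76


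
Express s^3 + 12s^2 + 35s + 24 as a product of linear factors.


Try integer roots (divisors of 24). s=-1: p(-1)=0.
Divide out (s + 1): quotient is s^2 + 11s + 24.
Factor the quadratic: (s + 3)(s + 8)
Result: (s + 1)(s + 3)(s + 8)


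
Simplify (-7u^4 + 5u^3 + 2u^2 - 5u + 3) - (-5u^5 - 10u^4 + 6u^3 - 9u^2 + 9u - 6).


Distribute the minus sign:
  (-7u^4 + 5u^3 + 2u^2 - 5u + 3)
- (-5u^5 - 10u^4 + 6u^3 - 9u^2 + 9u - 6)
Negate second polynomial: 5u^5 + 10u^4 - 6u^3 + 9u^2 - 9u + 6
Add: 5u^5 + 3u^4 - u^3 + 11u^2 - 14u + 9


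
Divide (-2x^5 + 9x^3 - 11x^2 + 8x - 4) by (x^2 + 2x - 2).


(-2x^5 + 9x^3 - 11x^2 + 8x - 4) / (x^2 + 2x - 2)
Step 1: -2x^3 * (x^2 + 2x - 2) = -2x^5 - 4x^4 + 4x^3; subtract.
Step 2: 4x^2 * (x^2 + 2x - 2) = 4x^4 + 8x^3 - 8x^2; subtract.
Step 3: -3x * (x^2 + 2x - 2) = -3x^3 - 6x^2 + 6x; subtract.
Step 4: 3 * (x^2 + 2x - 2) = 3x^2 + 6x - 6; subtract.
Quotient: -2x^3 + 4x^2 - 3x + 3, Remainder: -4x + 2


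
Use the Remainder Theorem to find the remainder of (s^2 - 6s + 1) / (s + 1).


By the Remainder Theorem, the remainder equals p(-1):
  1*(-1)^2 = 1
  -6*(-1)^1 = 6
  constant: 1
Sum: 1 + 6 + 1 = 8


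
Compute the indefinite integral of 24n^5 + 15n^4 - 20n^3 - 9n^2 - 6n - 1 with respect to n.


Reverse power rule on each term:
  ∫ 24n^5 dn = 4n^6
  ∫ 15n^4 dn = 3n^5
  ∫ -20n^3 dn = -5n^4
  ∫ -9n^2 dn = -3n^3
  ∫ -6n dn = -3n^2
  ∫ -1 dn = -n
F(n) = 4n^6 + 3n^5 - 5n^4 - 3n^3 - 3n^2 - n + C


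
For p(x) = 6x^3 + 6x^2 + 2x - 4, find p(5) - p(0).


p(5) = 906
p(0) = -4
p(5) - p(0) = 906 + 4 = 910


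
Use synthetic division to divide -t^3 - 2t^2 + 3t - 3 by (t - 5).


Synthetic division with c = 5. Coefficients: -1, -2, 3, -3
Bring down -1.
  -1 * 5 = -5; -5 - 2 = -7
  -7 * 5 = -35; -35 + 3 = -32
  -32 * 5 = -160; -160 - 3 = -163
Quotient: -t^2 - 7t - 32, Remainder: -163


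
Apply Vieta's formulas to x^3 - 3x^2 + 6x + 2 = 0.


Monic cubic x^3+bx^2+cx+d=0: sum=-b, pairwise sum=c, product=-d.
b=-3, c=6, d=2
r1+r2+r3 = 3
r1r2+r1r3+r2r3 = 6
r1r2r3 = -2


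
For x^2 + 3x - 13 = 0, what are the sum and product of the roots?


For ax^2+bx+c=0: sum = -b/a, product = c/a.
a=1, b=3, c=-13
Sum = -(3)/1 = -3
Product = (-13)/1 = -13


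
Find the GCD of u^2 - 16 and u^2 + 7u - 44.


Factor each:
  u^2 - 16 = (u - 4)(u + 4)
  u^2 + 7u - 44 = (u - 4)(u + 11)
Common monic factor: u - 4


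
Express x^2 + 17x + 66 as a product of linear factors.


Roots satisfy r1 + r2 = -b/a = -17 and r1*r2 = c/a = 66.
So r1 = -11, r2 = -6.
x^2 + 17x + 66 = (x - r1)(x - r2) = (x + 11)(x + 6)


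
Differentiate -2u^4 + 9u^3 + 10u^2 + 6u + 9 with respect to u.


Apply the power rule term by term:
  d/du(-2u^4) = -8u^3
  d/du(9u^3) = 27u^2
  d/du(10u^2) = 20u
  d/du(6u) = 6
  d/du(9) = 0
p'(u) = -8u^3 + 27u^2 + 20u + 6


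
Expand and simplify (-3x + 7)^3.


Expand (-3x + 7)^3 by repeated multiplication:
  (-3x + 7)^2 = 9x^2 - 42x + 49
= -27x^3 + 189x^2 - 441x + 343


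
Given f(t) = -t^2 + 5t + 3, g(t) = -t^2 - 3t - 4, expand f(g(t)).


Substitute g(t) into f:
f(g(t)) = -1*(-t^2 - 3t - 4)^2 + 5*(-t^2 - 3t - 4) + 3
(-t^2 - 3t - 4)^2 = t^4 + 6t^3 + 17t^2 + 24t + 16
Expand and combine: -t^4 - 6t^3 - 22t^2 - 39t - 33


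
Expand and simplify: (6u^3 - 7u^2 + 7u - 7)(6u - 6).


Distribute each term of the first polynomial:
  (6u^3)(6u - 6) = 36u^4 - 36u^3
  (-7u^2)(6u - 6) = -42u^3 + 42u^2
  (7u)(6u - 6) = 42u^2 - 42u
  (-7)(6u - 6) = -42u + 42
Sum: 36u^4 - 78u^3 + 84u^2 - 84u + 42


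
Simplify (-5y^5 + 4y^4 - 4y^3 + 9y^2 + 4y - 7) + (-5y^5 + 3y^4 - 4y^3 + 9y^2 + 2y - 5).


Align terms by degree and add:
  -5y^5 + 4y^4 - 4y^3 + 9y^2 + 4y - 7
  -5y^5 + 3y^4 - 4y^3 + 9y^2 + 2y - 5
= -10y^5 + 7y^4 - 8y^3 + 18y^2 + 6y - 12


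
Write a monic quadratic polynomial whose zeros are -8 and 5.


p(n) = (n + 8)(n - 5)
Expand: n^2 + 3n - 40


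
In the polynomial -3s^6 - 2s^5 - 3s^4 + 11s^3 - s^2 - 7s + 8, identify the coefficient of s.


Read off the coefficient of s: -7


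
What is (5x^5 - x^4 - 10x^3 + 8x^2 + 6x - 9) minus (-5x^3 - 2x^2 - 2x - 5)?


Distribute the minus sign:
  (5x^5 - x^4 - 10x^3 + 8x^2 + 6x - 9)
- (-5x^3 - 2x^2 - 2x - 5)
Negate second polynomial: 5x^3 + 2x^2 + 2x + 5
Add: 5x^5 - x^4 - 5x^3 + 10x^2 + 8x - 4


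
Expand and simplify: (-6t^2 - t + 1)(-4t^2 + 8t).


Distribute each term of the first polynomial:
  (-6t^2)(-4t^2 + 8t) = 24t^4 - 48t^3
  (-t)(-4t^2 + 8t) = 4t^3 - 8t^2
  (1)(-4t^2 + 8t) = -4t^2 + 8t
Sum: 24t^4 - 44t^3 - 12t^2 + 8t


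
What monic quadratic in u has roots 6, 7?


p(u) = (u - 6)(u - 7)
Expand: u^2 - 13u + 42


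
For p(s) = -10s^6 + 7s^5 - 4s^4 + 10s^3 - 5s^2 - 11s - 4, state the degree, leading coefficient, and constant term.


Highest power of s is 6, with coefficient -10. Constant term is -4.
Degree = 6, leading coefficient = -10, constant term = -4


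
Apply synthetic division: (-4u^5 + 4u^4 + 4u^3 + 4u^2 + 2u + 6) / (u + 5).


Synthetic division with c = -5. Coefficients: -4, 4, 4, 4, 2, 6
Bring down -4.
  -4 * -5 = 20; 20 + 4 = 24
  24 * -5 = -120; -120 + 4 = -116
  -116 * -5 = 580; 580 + 4 = 584
  584 * -5 = -2920; -2920 + 2 = -2918
  -2918 * -5 = 14590; 14590 + 6 = 14596
Quotient: -4u^4 + 24u^3 - 116u^2 + 584u - 2918, Remainder: 14596


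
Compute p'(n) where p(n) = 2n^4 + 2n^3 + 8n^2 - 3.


Apply the power rule term by term:
  d/dn(2n^4) = 8n^3
  d/dn(2n^3) = 6n^2
  d/dn(8n^2) = 16n
  d/dn(-3) = 0
p'(n) = 8n^3 + 6n^2 + 16n


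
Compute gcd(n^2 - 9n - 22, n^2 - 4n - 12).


Factor each:
  n^2 - 9n - 22 = (n + 2)(n - 11)
  n^2 - 4n - 12 = (n + 2)(n - 6)
Common monic factor: n + 2


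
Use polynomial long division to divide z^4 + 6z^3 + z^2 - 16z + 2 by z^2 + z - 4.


(z^4 + 6z^3 + z^2 - 16z + 2) / (z^2 + z - 4)
Step 1: z^2 * (z^2 + z - 4) = z^4 + z^3 - 4z^2; subtract.
Step 2: 5z * (z^2 + z - 4) = 5z^3 + 5z^2 - 20z; subtract.
Step 3: 0 * (z^2 + z - 4) = 0; subtract.
Quotient: z^2 + 5z, Remainder: 4z + 2


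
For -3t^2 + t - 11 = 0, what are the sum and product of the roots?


For at^2+bt+c=0: sum = -b/a, product = c/a.
a=-3, b=1, c=-11
Sum = -(1)/-3 = 1/3
Product = (-11)/-3 = 11/3


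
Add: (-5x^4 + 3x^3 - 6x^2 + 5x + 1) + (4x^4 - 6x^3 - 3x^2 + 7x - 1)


Align terms by degree and add:
  -5x^4 + 3x^3 - 6x^2 + 5x + 1
+ 4x^4 - 6x^3 - 3x^2 + 7x - 1
= -x^4 - 3x^3 - 9x^2 + 12x


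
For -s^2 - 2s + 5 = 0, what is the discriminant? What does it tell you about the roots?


D = b^2 - 4ac = (-2)^2 - 4(-1)(5) = 4 + 20 = 24
Since D > 0: two distinct irrational roots


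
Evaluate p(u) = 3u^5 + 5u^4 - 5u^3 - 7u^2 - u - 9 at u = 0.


Using direct substitution:
  3 * (0)^5 = 0
  5 * (0)^4 = 0
  -5 * (0)^3 = 0
  -7 * (0)^2 = 0
  -1 * (0)^1 = 0
  constant: -9
Sum = 0 + 0 + 0 + 0 + 0 - 9 = -9


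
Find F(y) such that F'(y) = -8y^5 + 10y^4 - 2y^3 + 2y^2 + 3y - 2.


Reverse power rule on each term:
  ∫ -8y^5 dy = -(4/3)y^6
  ∫ 10y^4 dy = 2y^5
  ∫ -2y^3 dy = -(1/2)y^4
  ∫ 2y^2 dy = (2/3)y^3
  ∫ 3y dy = (3/2)y^2
  ∫ -2 dy = -2y
F(y) = -(4/3)y^6 + 2y^5 - (1/2)y^4 + (2/3)y^3 + (3/2)y^2 - 2y + C


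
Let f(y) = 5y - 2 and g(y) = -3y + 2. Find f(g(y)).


Substitute g(y) into f:
f(g(y)) = 5*(-3y + 2) + (-2)
Expand and combine: -15y + 8


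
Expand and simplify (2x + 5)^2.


Expand (2x + 5)^2 by repeated multiplication:
= 4x^2 + 20x + 25


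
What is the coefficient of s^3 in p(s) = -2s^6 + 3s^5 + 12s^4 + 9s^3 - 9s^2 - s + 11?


Read off the coefficient of s^3: 9


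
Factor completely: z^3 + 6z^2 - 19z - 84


Try integer roots (divisors of -84). z=-7: p(-7)=0.
Divide out (z + 7): quotient is z^2 - z - 12.
Factor the quadratic: (z + 3)(z - 4)
Result: (z + 7)(z + 3)(z - 4)


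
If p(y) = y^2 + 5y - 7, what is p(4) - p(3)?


p(4) = 29
p(3) = 17
p(4) - p(3) = 29 - 17 = 12


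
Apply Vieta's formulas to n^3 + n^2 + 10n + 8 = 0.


Monic cubic n^3+bn^2+cn+d=0: sum=-b, pairwise sum=c, product=-d.
b=1, c=10, d=8
r1+r2+r3 = -1
r1r2+r1r3+r2r3 = 10
r1r2r3 = -8


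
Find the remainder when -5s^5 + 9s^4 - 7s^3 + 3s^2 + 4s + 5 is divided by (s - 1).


By the Remainder Theorem, the remainder equals p(1):
  -5*(1)^5 = -5
  9*(1)^4 = 9
  -7*(1)^3 = -7
  3*(1)^2 = 3
  4*(1)^1 = 4
  constant: 5
Sum: -5 + 9 - 7 + 3 + 4 + 5 = 9


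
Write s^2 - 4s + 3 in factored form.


Roots satisfy r1 + r2 = -b/a = 4 and r1*r2 = c/a = 3.
So r1 = 3, r2 = 1.
s^2 - 4s + 3 = (s - r1)(s - r2) = (s - 3)(s - 1)


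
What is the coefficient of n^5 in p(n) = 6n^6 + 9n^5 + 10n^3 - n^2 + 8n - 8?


Read off the coefficient of n^5: 9


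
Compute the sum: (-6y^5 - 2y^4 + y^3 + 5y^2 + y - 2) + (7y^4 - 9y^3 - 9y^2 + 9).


Align terms by degree and add:
  -6y^5 - 2y^4 + y^3 + 5y^2 + y - 2
+ 7y^4 - 9y^3 - 9y^2 + 9
= -6y^5 + 5y^4 - 8y^3 - 4y^2 + y + 7


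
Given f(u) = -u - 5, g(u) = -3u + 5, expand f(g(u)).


Substitute g(u) into f:
f(g(u)) = -1*(-3u + 5) + (-5)
Expand and combine: 3u - 10


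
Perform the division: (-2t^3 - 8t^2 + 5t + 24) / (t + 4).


(-2t^3 - 8t^2 + 5t + 24) / (t + 4)
Step 1: -2t^2 * (t + 4) = -2t^3 - 8t^2; subtract.
Step 2: 0 * (t + 4) = 0; subtract.
Step 3: 5 * (t + 4) = 5t + 20; subtract.
Quotient: -2t^2 + 5, Remainder: 4


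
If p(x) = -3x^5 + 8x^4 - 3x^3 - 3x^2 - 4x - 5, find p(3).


Using direct substitution:
  -3 * (3)^5 = -729
  8 * (3)^4 = 648
  -3 * (3)^3 = -81
  -3 * (3)^2 = -27
  -4 * (3)^1 = -12
  constant: -5
Sum = -729 + 648 - 81 - 27 - 12 - 5 = -206


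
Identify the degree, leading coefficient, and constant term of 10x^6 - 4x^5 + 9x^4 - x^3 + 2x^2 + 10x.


Highest power of x is 6, with coefficient 10. Constant term is 0.
Degree = 6, leading coefficient = 10, constant term = 0


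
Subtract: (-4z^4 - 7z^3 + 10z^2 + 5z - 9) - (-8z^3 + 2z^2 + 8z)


Distribute the minus sign:
  (-4z^4 - 7z^3 + 10z^2 + 5z - 9)
- (-8z^3 + 2z^2 + 8z)
Negate second polynomial: 8z^3 - 2z^2 - 8z
Add: -4z^4 + z^3 + 8z^2 - 3z - 9


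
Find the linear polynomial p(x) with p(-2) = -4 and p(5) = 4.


p(x) = mx + b. Using p(-2)=-4, p(5)=4:
m = (-4 - 4)/(-2 - 5) = -8/-7 = 8/7
b = -4 - m*(-2) = -4 + 16/7 = -12/7
p(x) = (8/7)x - (12/7)


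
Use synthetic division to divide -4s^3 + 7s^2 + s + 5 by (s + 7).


Synthetic division with c = -7. Coefficients: -4, 7, 1, 5
Bring down -4.
  -4 * -7 = 28; 28 + 7 = 35
  35 * -7 = -245; -245 + 1 = -244
  -244 * -7 = 1708; 1708 + 5 = 1713
Quotient: -4s^2 + 35s - 244, Remainder: 1713


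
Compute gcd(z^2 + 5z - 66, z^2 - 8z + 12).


Factor each:
  z^2 + 5z - 66 = (z - 6)(z + 11)
  z^2 - 8z + 12 = (z - 6)(z - 2)
Common monic factor: z - 6


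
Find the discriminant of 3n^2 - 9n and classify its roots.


D = b^2 - 4ac = (-9)^2 - 4(3)(0) = 81 = 81
Since D > 0: two distinct rational roots


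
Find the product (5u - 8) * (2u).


Distribute each term of the first polynomial:
  (5u)(2u) = 10u^2
  (-8)(2u) = -16u
Sum: 10u^2 - 16u


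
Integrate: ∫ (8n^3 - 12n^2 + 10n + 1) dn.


Reverse power rule on each term:
  ∫ 8n^3 dn = 2n^4
  ∫ -12n^2 dn = -4n^3
  ∫ 10n dn = 5n^2
  ∫ 1 dn = n
F(n) = 2n^4 - 4n^3 + 5n^2 + n + C


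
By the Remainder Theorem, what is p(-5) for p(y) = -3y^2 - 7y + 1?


By the Remainder Theorem, the remainder equals p(-5):
  -3*(-5)^2 = -75
  -7*(-5)^1 = 35
  constant: 1
Sum: -75 + 35 + 1 = -39


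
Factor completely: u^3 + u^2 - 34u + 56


Try integer roots (divisors of 56). u=2: p(2)=0.
Divide out (u - 2): quotient is u^2 + 3u - 28.
Factor the quadratic: (u + 7)(u - 4)
Result: (u - 2)(u + 7)(u - 4)


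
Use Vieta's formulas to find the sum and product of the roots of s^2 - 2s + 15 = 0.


For as^2+bs+c=0: sum = -b/a, product = c/a.
a=1, b=-2, c=15
Sum = -(-2)/1 = 2
Product = (15)/1 = 15


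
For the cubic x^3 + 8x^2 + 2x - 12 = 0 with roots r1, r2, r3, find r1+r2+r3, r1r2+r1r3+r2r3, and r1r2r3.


Monic cubic x^3+bx^2+cx+d=0: sum=-b, pairwise sum=c, product=-d.
b=8, c=2, d=-12
r1+r2+r3 = -8
r1r2+r1r3+r2r3 = 2
r1r2r3 = 12


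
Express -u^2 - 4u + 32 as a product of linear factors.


Roots satisfy r1 + r2 = -b/a = -4 and r1*r2 = c/a = -32.
So r1 = 4, r2 = -8.
-u^2 - 4u + 32 = -(u - r1)(u - r2) = -(u - 4)(u + 8)


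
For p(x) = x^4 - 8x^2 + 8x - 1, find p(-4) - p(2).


p(-4) = 95
p(2) = -1
p(-4) - p(2) = 95 + 1 = 96


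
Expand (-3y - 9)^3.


Expand (-3y - 9)^3 by repeated multiplication:
  (-3y - 9)^2 = 9y^2 + 54y + 81
= -27y^3 - 243y^2 - 729y - 729


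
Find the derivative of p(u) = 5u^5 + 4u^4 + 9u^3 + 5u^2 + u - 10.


Apply the power rule term by term:
  d/du(5u^5) = 25u^4
  d/du(4u^4) = 16u^3
  d/du(9u^3) = 27u^2
  d/du(5u^2) = 10u
  d/du(u) = 1
  d/du(-10) = 0
p'(u) = 25u^4 + 16u^3 + 27u^2 + 10u + 1


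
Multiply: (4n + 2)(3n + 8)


Distribute each term of the first polynomial:
  (4n)(3n + 8) = 12n^2 + 32n
  (2)(3n + 8) = 6n + 16
Sum: 12n^2 + 38n + 16


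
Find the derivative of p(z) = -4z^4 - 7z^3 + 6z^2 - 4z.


Apply the power rule term by term:
  d/dz(-4z^4) = -16z^3
  d/dz(-7z^3) = -21z^2
  d/dz(6z^2) = 12z
  d/dz(-4z) = -4
p'(z) = -16z^3 - 21z^2 + 12z - 4


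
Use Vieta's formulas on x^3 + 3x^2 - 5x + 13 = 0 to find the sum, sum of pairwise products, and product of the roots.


Monic cubic x^3+bx^2+cx+d=0: sum=-b, pairwise sum=c, product=-d.
b=3, c=-5, d=13
r1+r2+r3 = -3
r1r2+r1r3+r2r3 = -5
r1r2r3 = -13


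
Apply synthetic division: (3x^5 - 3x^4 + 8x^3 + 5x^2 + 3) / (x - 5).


Synthetic division with c = 5. Coefficients: 3, -3, 8, 5, 0, 3
Bring down 3.
  3 * 5 = 15; 15 - 3 = 12
  12 * 5 = 60; 60 + 8 = 68
  68 * 5 = 340; 340 + 5 = 345
  345 * 5 = 1725; 1725 + 0 = 1725
  1725 * 5 = 8625; 8625 + 3 = 8628
Quotient: 3x^4 + 12x^3 + 68x^2 + 345x + 1725, Remainder: 8628


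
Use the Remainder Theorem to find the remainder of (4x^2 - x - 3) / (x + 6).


By the Remainder Theorem, the remainder equals p(-6):
  4*(-6)^2 = 144
  -1*(-6)^1 = 6
  constant: -3
Sum: 144 + 6 - 3 = 147


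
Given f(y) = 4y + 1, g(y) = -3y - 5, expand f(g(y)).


Substitute g(y) into f:
f(g(y)) = 4*(-3y - 5) + 1
Expand and combine: -12y - 19


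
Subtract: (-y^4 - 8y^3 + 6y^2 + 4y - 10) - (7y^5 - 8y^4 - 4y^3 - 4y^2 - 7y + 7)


Distribute the minus sign:
  (-y^4 - 8y^3 + 6y^2 + 4y - 10)
- (7y^5 - 8y^4 - 4y^3 - 4y^2 - 7y + 7)
Negate second polynomial: -7y^5 + 8y^4 + 4y^3 + 4y^2 + 7y - 7
Add: -7y^5 + 7y^4 - 4y^3 + 10y^2 + 11y - 17


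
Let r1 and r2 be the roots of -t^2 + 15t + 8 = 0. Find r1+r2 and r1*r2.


For at^2+bt+c=0: sum = -b/a, product = c/a.
a=-1, b=15, c=8
Sum = -(15)/-1 = 15
Product = (8)/-1 = -8


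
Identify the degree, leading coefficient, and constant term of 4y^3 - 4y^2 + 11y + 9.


Highest power of y is 3, with coefficient 4. Constant term is 9.
Degree = 3, leading coefficient = 4, constant term = 9


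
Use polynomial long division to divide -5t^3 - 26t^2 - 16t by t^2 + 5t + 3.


(-5t^3 - 26t^2 - 16t) / (t^2 + 5t + 3)
Step 1: -5t * (t^2 + 5t + 3) = -5t^3 - 25t^2 - 15t; subtract.
Step 2: -1 * (t^2 + 5t + 3) = -t^2 - 5t - 3; subtract.
Quotient: -5t - 1, Remainder: 4t + 3


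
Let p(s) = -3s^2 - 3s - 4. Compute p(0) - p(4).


p(0) = -4
p(4) = -64
p(0) - p(4) = -4 + 64 = 60


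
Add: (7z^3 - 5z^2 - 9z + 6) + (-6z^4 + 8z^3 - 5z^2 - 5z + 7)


Align terms by degree and add:
  7z^3 - 5z^2 - 9z + 6
  -6z^4 + 8z^3 - 5z^2 - 5z + 7
= -6z^4 + 15z^3 - 10z^2 - 14z + 13


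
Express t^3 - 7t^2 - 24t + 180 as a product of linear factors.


Try integer roots (divisors of 180). t=6: p(6)=0.
Divide out (t - 6): quotient is t^2 - t - 30.
Factor the quadratic: (t - 6)(t + 5)
Result: (t - 6)(t - 6)(t + 5)


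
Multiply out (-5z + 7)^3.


Expand (-5z + 7)^3 by repeated multiplication:
  (-5z + 7)^2 = 25z^2 - 70z + 49
= -125z^3 + 525z^2 - 735z + 343


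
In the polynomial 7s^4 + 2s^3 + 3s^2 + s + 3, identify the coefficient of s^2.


Read off the coefficient of s^2: 3


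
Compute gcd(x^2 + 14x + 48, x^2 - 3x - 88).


Factor each:
  x^2 + 14x + 48 = (x + 8)(x + 6)
  x^2 - 3x - 88 = (x + 8)(x - 11)
Common monic factor: x + 8


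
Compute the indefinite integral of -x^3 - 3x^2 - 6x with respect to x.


Reverse power rule on each term:
  ∫ -x^3 dx = -(1/4)x^4
  ∫ -3x^2 dx = -x^3
  ∫ -6x dx = -3x^2
F(x) = -(1/4)x^4 - x^3 - 3x^2 + C


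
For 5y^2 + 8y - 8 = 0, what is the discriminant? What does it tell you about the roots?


D = b^2 - 4ac = (8)^2 - 4(5)(-8) = 64 + 160 = 224
Since D > 0: two distinct irrational roots


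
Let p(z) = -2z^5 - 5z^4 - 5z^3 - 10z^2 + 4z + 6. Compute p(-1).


Using direct substitution:
  -2 * (-1)^5 = 2
  -5 * (-1)^4 = -5
  -5 * (-1)^3 = 5
  -10 * (-1)^2 = -10
  4 * (-1)^1 = -4
  constant: 6
Sum = 2 - 5 + 5 - 10 - 4 + 6 = -6


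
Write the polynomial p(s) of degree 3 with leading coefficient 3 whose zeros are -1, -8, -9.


p(s) = 3(s + 1)(s + 8)(s + 9)
Expand: 3s^3 + 54s^2 + 267s + 216


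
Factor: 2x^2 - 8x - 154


Roots satisfy r1 + r2 = -b/a = 4 and r1*r2 = c/a = -77.
So r1 = 11, r2 = -7.
2x^2 - 8x - 154 = 2(x - r1)(x - r2) = 2(x - 11)(x + 7)


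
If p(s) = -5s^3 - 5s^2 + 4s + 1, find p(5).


Using direct substitution:
  -5 * (5)^3 = -625
  -5 * (5)^2 = -125
  4 * (5)^1 = 20
  constant: 1
Sum = -625 - 125 + 20 + 1 = -729


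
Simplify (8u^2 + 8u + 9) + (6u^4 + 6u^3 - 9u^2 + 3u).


Align terms by degree and add:
  8u^2 + 8u + 9
+ 6u^4 + 6u^3 - 9u^2 + 3u
= 6u^4 + 6u^3 - u^2 + 11u + 9


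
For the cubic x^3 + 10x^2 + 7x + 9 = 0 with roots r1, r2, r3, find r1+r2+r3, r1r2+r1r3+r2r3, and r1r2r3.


Monic cubic x^3+bx^2+cx+d=0: sum=-b, pairwise sum=c, product=-d.
b=10, c=7, d=9
r1+r2+r3 = -10
r1r2+r1r3+r2r3 = 7
r1r2r3 = -9


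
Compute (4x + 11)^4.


Expand (4x + 11)^4 by repeated multiplication:
  (4x + 11)^2 = 16x^2 + 88x + 121
  (4x + 11)^3 = 64x^3 + 528x^2 + 1452x + 1331
= 256x^4 + 2816x^3 + 11616x^2 + 21296x + 14641


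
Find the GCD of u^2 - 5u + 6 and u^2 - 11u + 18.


Factor each:
  u^2 - 5u + 6 = (u - 2)(u - 3)
  u^2 - 11u + 18 = (u - 2)(u - 9)
Common monic factor: u - 2


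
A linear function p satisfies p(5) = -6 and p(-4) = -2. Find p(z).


p(z) = mz + b. Using p(5)=-6, p(-4)=-2:
m = (-6 + 2)/(5 + 4) = -4/9 = -4/9
b = -6 - m*(5) = -6 + 20/9 = -34/9
p(z) = -(4/9)z - (34/9)


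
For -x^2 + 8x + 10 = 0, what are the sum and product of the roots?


For ax^2+bx+c=0: sum = -b/a, product = c/a.
a=-1, b=8, c=10
Sum = -(8)/-1 = 8
Product = (10)/-1 = -10


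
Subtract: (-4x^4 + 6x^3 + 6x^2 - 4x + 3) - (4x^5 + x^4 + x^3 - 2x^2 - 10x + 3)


Distribute the minus sign:
  (-4x^4 + 6x^3 + 6x^2 - 4x + 3)
- (4x^5 + x^4 + x^3 - 2x^2 - 10x + 3)
Negate second polynomial: -4x^5 - x^4 - x^3 + 2x^2 + 10x - 3
Add: -4x^5 - 5x^4 + 5x^3 + 8x^2 + 6x


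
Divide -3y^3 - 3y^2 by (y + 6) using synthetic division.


Synthetic division with c = -6. Coefficients: -3, -3, 0, 0
Bring down -3.
  -3 * -6 = 18; 18 - 3 = 15
  15 * -6 = -90; -90 + 0 = -90
  -90 * -6 = 540; 540 + 0 = 540
Quotient: -3y^2 + 15y - 90, Remainder: 540


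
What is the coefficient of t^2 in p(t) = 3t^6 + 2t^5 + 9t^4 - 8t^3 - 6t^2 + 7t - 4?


Read off the coefficient of t^2: -6


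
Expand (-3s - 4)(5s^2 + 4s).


Distribute each term of the first polynomial:
  (-3s)(5s^2 + 4s) = -15s^3 - 12s^2
  (-4)(5s^2 + 4s) = -20s^2 - 16s
Sum: -15s^3 - 32s^2 - 16s


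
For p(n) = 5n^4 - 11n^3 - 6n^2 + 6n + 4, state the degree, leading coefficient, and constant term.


Highest power of n is 4, with coefficient 5. Constant term is 4.
Degree = 4, leading coefficient = 5, constant term = 4


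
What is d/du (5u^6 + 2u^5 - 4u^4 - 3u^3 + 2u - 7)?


Apply the power rule term by term:
  d/du(5u^6) = 30u^5
  d/du(2u^5) = 10u^4
  d/du(-4u^4) = -16u^3
  d/du(-3u^3) = -9u^2
  d/du(2u) = 2
  d/du(-7) = 0
p'(u) = 30u^5 + 10u^4 - 16u^3 - 9u^2 + 2


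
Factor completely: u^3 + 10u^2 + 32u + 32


Try integer roots (divisors of 32). u=-2: p(-2)=0.
Divide out (u + 2): quotient is u^2 + 8u + 16.
Factor the quadratic: (u + 4)(u + 4)
Result: (u + 2)(u + 4)(u + 4)


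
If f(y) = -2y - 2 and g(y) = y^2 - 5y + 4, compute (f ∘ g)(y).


Substitute g(y) into f:
f(g(y)) = -2*(y^2 - 5y + 4) + (-2)
Expand and combine: -2y^2 + 10y - 10


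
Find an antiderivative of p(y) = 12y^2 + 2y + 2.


Reverse power rule on each term:
  ∫ 12y^2 dy = 4y^3
  ∫ 2y dy = y^2
  ∫ 2 dy = 2y
F(y) = 4y^3 + y^2 + 2y + C


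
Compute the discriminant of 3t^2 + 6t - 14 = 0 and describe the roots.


D = b^2 - 4ac = (6)^2 - 4(3)(-14) = 36 + 168 = 204
Since D > 0: two distinct irrational roots


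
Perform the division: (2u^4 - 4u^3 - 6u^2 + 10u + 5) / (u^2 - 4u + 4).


(2u^4 - 4u^3 - 6u^2 + 10u + 5) / (u^2 - 4u + 4)
Step 1: 2u^2 * (u^2 - 4u + 4) = 2u^4 - 8u^3 + 8u^2; subtract.
Step 2: 4u * (u^2 - 4u + 4) = 4u^3 - 16u^2 + 16u; subtract.
Step 3: 2 * (u^2 - 4u + 4) = 2u^2 - 8u + 8; subtract.
Quotient: 2u^2 + 4u + 2, Remainder: 2u - 3


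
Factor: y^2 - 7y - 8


Roots satisfy r1 + r2 = -b/a = 7 and r1*r2 = c/a = -8.
So r1 = -1, r2 = 8.
y^2 - 7y - 8 = (y - r1)(y - r2) = (y + 1)(y - 8)


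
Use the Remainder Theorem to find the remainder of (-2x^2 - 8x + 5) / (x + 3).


By the Remainder Theorem, the remainder equals p(-3):
  -2*(-3)^2 = -18
  -8*(-3)^1 = 24
  constant: 5
Sum: -18 + 24 + 5 = 11


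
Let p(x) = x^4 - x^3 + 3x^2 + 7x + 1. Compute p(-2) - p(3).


p(-2) = 23
p(3) = 103
p(-2) - p(3) = 23 - 103 = -80


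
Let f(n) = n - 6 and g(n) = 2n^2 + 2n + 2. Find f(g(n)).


Substitute g(n) into f:
f(g(n)) = 1*(2n^2 + 2n + 2) + (-6)
Expand and combine: 2n^2 + 2n - 4
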